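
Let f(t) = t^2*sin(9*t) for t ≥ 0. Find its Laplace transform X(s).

X(s) = 54*(s^2 - 27)/(s^2 + 81)^3

L{sin(9t)} = 9/(s^2 + 81).
Then apply L{t^2·g(t)} = (-1)^2 d^2/ds^2[G(s)] with G(s) = 9/(s^2 + 81):
differentiating 2 times and applying the sign gives 54*(s^2 - 27)/(s^2 + 81)^3.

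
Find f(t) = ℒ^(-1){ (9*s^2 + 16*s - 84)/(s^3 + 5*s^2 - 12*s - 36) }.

f(t) = exp(3*t) + 4*exp(-2*t) + 4*exp(-6*t)

Factor the denominator: s^3 + 5*s^2 - 12*s - 36 = (s - 3)*(s + 2)*(s + 6).
Partial fraction decomposition gives [4/(s + 6)] + [1/(s - 3)] + [4/(s + 2)].
Invert each term: 4/(s + 6) ↔ 4e^(-6t); 1/(s - 3) ↔ e^(3t); 4/(s + 2) ↔ 4e^(-2t).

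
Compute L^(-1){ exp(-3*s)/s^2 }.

The factor e^(-3s) signals a time shift by c = 3 (second shifting theorem).
L{t} = 1!/s^2 = 1/s^2, so L^-1{s^(-2)} = t.
Hence the inverse is u(t - 3) times that function evaluated at t - 3.

Heaviside(t - 3)*(t - 3)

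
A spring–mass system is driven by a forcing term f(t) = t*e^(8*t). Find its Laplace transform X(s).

L{e^(8t)} = 1/(s - 8).
Then apply L{t·g(t)} = -d/ds[G(s)] with G(s) = 1/(s - 8):
differentiating 1 time and applying the sign gives (s - 8)^(-2).

X(s) = (s - 8)^(-2)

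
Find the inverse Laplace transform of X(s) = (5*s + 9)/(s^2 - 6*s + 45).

Complete the square in the denominator: s^2 - 6*s + 45 = (s - 3)^2 + 6^2.
Split the numerator to match: 5*s + 9 = 5·(s - 3) + 4·6.
Invert each term: 5·(s - 3)/((s - 3)^2 + 36) ↔ 5e^(3t)cos(6t); 4·6/((s - 3)^2 + 36) ↔ 4e^(3t)sin(6t).

4*exp(3*t)*sin(6*t) + 5*exp(3*t)*cos(6*t)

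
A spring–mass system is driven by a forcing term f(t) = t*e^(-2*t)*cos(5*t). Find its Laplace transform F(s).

L{cos(5t)} = s/(s^2 + 25).
Multiplying by e^(-2t) shifts s → s + 2, so L{e^(-2*t)*cos(5*t)} = (s + 2)/((s + 2)^2 + 25).
Then apply L{t·g(t)} = -d/ds[G(s)] with G(s) = (s + 2)/((s + 2)^2 + 25):
differentiating 1 time and applying the sign gives (s - 3)*(s + 7)/(s^2 + 4*s + 29)^2.

F(s) = (s - 3)*(s + 7)/(s^2 + 4*s + 29)^2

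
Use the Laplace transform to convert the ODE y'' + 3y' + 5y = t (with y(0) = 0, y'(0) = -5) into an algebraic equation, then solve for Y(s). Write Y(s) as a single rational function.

Take the Laplace transform of both sides.
The derivative rules (L{y''} = s^2 Y - s·y(0) - y'(0) and L{y'} = sY - y(0), with y(0) = 0, y'(0) = -5) turn the left side into (s^2 + 3*s + 5)Y - (-5).
The right side is L{t} = s^(-2).
So (s^2 + 3*s + 5)Y = s^(-2) + (-5).
Isolate Y and clear denominators.

Y(s) = (-5*s^2 + 1)/(s^4 + 3*s^3 + 5*s^2)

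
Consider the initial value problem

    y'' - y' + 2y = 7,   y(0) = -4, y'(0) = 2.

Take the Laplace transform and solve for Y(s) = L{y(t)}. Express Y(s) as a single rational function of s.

Y(s) = (-4*s^2 + 6*s + 7)/(s^3 - s^2 + 2*s)

Apply the Laplace transform to the equation.
With L{y''} = s^2 Y - s·y(0) - y'(0) and L{y'} = sY - y(0), with y(0) = -4, y'(0) = 2: the LHS transforms to (s^2 - s + 2)Y - (-4*s + 6).
The right side is L{7} = 7/s.
So (s^2 - s + 2)Y = 7/s + (-4*s + 6).
Isolate Y and clear denominators.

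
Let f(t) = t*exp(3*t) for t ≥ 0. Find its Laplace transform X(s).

X(s) = (s - 3)^(-2)

L{e^(3t)} = 1/(s - 3).
Then apply L{t·g(t)} = -d/ds[G(s)] with G(s) = 1/(s - 3):
differentiating 1 time and applying the sign gives (s - 3)^(-2).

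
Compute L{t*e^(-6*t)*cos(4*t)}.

(s + 2)*(s + 10)/(s^2 + 12*s + 52)^2

L{cos(4t)} = s/(s^2 + 16).
Multiplying by e^(-6t) shifts s → s + 6, so L{e^(-6*t)*cos(4*t)} = (s + 6)/((s + 6)^2 + 16).
Then apply L{t·g(t)} = -d/ds[G(s)] with G(s) = (s + 6)/((s + 6)^2 + 16):
differentiating 1 time and applying the sign gives (s + 2)*(s + 10)/(s^2 + 12*s + 52)^2.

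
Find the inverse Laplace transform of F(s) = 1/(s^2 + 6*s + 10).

exp(-3*t)*sin(t)

Rewrite the denominator: s^2 + 6*s + 10 = (s + 3)^2 + 1.
The form in (s + 3) signals a first-shifting-theorem factor e^(-3t).
Since L{sin(t)} = 1/(s^2 + 1), the inverse is e^(-3*t)*sin(t).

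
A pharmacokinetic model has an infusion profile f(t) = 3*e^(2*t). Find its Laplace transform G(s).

L{3} = 3/s.
By the first shifting theorem, multiplying by e^(2t) replaces s with s - 2.

G(s) = 3/(s - 2)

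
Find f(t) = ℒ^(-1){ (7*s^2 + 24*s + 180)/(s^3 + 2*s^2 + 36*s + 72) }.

f(t) = 3*sin(6*t) + 3*cos(6*t) + 4*exp(-2*t)

Factor the denominator: s^3 + 2*s^2 + 36*s + 72 = (s + 2)*(s^2 + 36).
Partial fraction decomposition gives [4/(s + 2)] + [3*s/(s^2 + 36)] + [18/(s^2 + 36)].
Invert each term: 4/(s + 2) ↔ 4e^(-2t); 3·s/(s^2 + 36) ↔ 3cos(6t); 3·6/(s^2 + 36) ↔ 3sin(6t).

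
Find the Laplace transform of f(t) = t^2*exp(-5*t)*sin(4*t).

8*(3*s^2 + 30*s + 59)/(s^2 + 10*s + 41)^3

L{sin(4t)} = 4/(s^2 + 16).
Multiplying by e^(-5t) shifts s → s + 5, so L{exp(-5*t)*sin(4*t)} = 4/((s + 5)^2 + 16).
Then apply L{t^2·g(t)} = (-1)^2 d^2/ds^2[G(s)] with G(s) = 4/((s + 5)^2 + 16):
differentiating 2 times and applying the sign gives 8*(3*s^2 + 30*s + 59)/(s^2 + 10*s + 41)^3.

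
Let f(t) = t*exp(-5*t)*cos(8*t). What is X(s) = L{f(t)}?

X(s) = (s - 3)*(s + 13)/(s^2 + 10*s + 89)^2

L{cos(8t)} = s/(s^2 + 64).
Multiplying by e^(-5t) shifts s → s + 5, so L{exp(-5*t)*cos(8*t)} = (s + 5)/((s + 5)^2 + 64).
Then apply L{t·g(t)} = -d/ds[G(s)] with G(s) = (s + 5)/((s + 5)^2 + 64):
differentiating 1 time and applying the sign gives (s - 3)*(s + 13)/(s^2 + 10*s + 89)^2.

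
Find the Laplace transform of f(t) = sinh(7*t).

L{sinh(7t)} = 7/(s^2 - 49).

7/(s^2 - 49)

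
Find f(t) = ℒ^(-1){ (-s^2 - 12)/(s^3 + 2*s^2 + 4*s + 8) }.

Factor the denominator: s^3 + 2*s^2 + 4*s + 8 = (s + 2)*(s^2 + 4).
Partial fraction decomposition gives [-2/(s + 2)] + [s/(s^2 + 4)] + [-2/(s^2 + 4)].
Invert each term: -2/(s + 2) ↔ -2e^(-2t); 1·s/(s^2 + 4) ↔ cos(2t); -1·2/(s^2 + 4) ↔ -sin(2t).

f(t) = -sin(2*t) + cos(2*t) - 2*exp(-2*t)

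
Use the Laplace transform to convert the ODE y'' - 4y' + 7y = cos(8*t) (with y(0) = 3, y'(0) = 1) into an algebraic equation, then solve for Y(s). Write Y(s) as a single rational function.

Transform both sides with L{·}.
The derivative rules (L{y''} = s^2 Y - s·y(0) - y'(0) and L{y'} = sY - y(0), with y(0) = 3, y'(0) = 1) turn the left side into (s^2 - 4*s + 7)Y - (3*s - 11).
The right side is L{cos(8*t)} = s/(s^2 + 64).
So (s^2 - 4*s + 7)Y = s/(s^2 + 64) + (3*s - 11).
Divide through and combine into a single rational function.

Y(s) = (3*s^3 - 11*s^2 + 193*s - 704)/(s^4 - 4*s^3 + 71*s^2 - 256*s + 448)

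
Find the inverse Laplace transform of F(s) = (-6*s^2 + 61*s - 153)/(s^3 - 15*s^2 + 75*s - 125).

Factor the denominator: s^3 - 15*s^2 + 75*s - 125 = (s - 5)^3.
Partial fraction decomposition gives [-6/(s - 5)] + [(s - 5)^(-2)] + [2/(s - 5)^3].
Invert each term: -6/(s - 5) ↔ -6e^(5t); 1/(s - 5)^2 ↔ t·e^(5t); 2/(s - 5)^3 ↔ (1)t^2·e^(5t).

t^2*exp(5*t) + t*exp(5*t) - 6*exp(5*t)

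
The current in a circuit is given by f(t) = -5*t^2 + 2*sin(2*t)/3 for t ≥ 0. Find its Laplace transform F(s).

Apply the Laplace transform termwise.
(2/3)·[L{sin(2t)} = 2/(s^2 + 4)]; (-5)·[L{t^2} = 2!/s^3 = 2/s^3].

F(s) = 4/(3*(s^2 + 4)) - 10/s^3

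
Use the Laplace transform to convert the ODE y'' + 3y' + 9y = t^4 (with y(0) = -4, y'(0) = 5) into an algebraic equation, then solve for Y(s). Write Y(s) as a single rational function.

Y(s) = (-4*s^6 - 7*s^5 + 24)/(s^7 + 3*s^6 + 9*s^5)

Laplace-transform each side.
The derivative rules (L{y''} = s^2 Y - s·y(0) - y'(0) and L{y'} = sY - y(0), with y(0) = -4, y'(0) = 5) turn the left side into (s^2 + 3*s + 9)Y - (-4*s - 7).
The right side is L{t^4} = 24/s^5.
So (s^2 + 3*s + 9)Y = 24/s^5 + (-4*s - 7).
Solve for Y(s) and write it as one ratio of polynomials.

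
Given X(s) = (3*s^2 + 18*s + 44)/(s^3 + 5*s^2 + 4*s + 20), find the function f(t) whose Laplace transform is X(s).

Factor the denominator: s^3 + 5*s^2 + 4*s + 20 = (s + 5)*(s^2 + 4).
Partial fraction decomposition gives [1/(s + 5)] + [2*s/(s^2 + 4)] + [8/(s^2 + 4)].
Invert each term: 1/(s + 5) ↔ e^(-5t); 2·s/(s^2 + 4) ↔ 2cos(2t); 4·2/(s^2 + 4) ↔ 4sin(2t).

f(t) = 4*sin(2*t) + 2*cos(2*t) + exp(-5*t)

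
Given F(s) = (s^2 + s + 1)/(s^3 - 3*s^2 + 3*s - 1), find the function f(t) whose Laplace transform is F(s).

Factor the denominator: s^3 - 3*s^2 + 3*s - 1 = (s - 1)^3.
Partial fraction decomposition gives [1/(s - 1)] + [3/(s - 1)^2] + [3/(s - 1)^3].
Invert each term: 1/(s - 1) ↔ e^(t); 3/(s - 1)^2 ↔ 3t·e^(t); 3/(s - 1)^3 ↔ (3/2)t^2·e^(t).

f(t) = 3*t^2*exp(t)/2 + 3*t*exp(t) + exp(t)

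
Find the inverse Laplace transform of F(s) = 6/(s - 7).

Since L{e^(7t)} = 1/(s - 7), the inverse is e^(7*t), scaled by 6.

6*exp(7*t)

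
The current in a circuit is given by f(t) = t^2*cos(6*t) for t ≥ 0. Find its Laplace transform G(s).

G(s) = 2*s*(s^2 - 108)/(s^2 + 36)^3

L{cos(6t)} = s/(s^2 + 36).
Then apply L{t^2·g(t)} = (-1)^2 d^2/ds^2[H(s)] with H(s) = s/(s^2 + 36):
differentiating 2 times and applying the sign gives 2*s*(s^2 - 108)/(s^2 + 36)^3.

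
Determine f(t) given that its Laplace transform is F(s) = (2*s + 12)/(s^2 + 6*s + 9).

Factor the denominator: s^2 + 6*s + 9 = (s + 3)^2.
Partial fraction decomposition gives [2/(s + 3)] + [6/(s + 3)^2].
Invert each term: 2/(s + 3) ↔ 2e^(-3t); 6/(s + 3)^2 ↔ 6t·e^(-3t).

f(t) = 6*t*exp(-3*t) + 2*exp(-3*t)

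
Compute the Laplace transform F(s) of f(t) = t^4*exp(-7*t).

L{t^4} = 4!/s^5 = 24/s^5.
By the first shifting theorem, multiplying by e^(-7t) replaces s with s + 7.

F(s) = 24/(s + 7)^5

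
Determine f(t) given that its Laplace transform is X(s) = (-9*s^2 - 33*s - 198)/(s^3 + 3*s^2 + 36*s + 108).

Factor the denominator: s^3 + 3*s^2 + 36*s + 108 = (s + 3)*(s^2 + 36).
Partial fraction decomposition gives [-4/(s + 3)] + [-5*s/(s^2 + 36)] + [-18/(s^2 + 36)].
Invert each term: -4/(s + 3) ↔ -4e^(-3t); -5·s/(s^2 + 36) ↔ -5cos(6t); -3·6/(s^2 + 36) ↔ -3sin(6t).

f(t) = -3*sin(6*t) - 5*cos(6*t) - 4*exp(-3*t)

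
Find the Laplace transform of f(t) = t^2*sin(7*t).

14*(3*s^2 - 49)/(s^2 + 49)^3

L{sin(7t)} = 7/(s^2 + 49).
Then apply L{t^2·g(t)} = (-1)^2 d^2/ds^2[G(s)] with G(s) = 7/(s^2 + 49):
differentiating 2 times and applying the sign gives 14*(3*s^2 - 49)/(s^2 + 49)^3.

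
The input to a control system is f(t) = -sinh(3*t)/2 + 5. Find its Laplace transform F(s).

The transform is linear, so treat each term independently.
L{5} = 5/s; (-1/2)·[L{sinh(3t)} = 3/(s^2 - 9)].

F(s) = -3/(2*(s^2 - 9)) + 5/s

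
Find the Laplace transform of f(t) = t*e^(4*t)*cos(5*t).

L{cos(5t)} = s/(s^2 + 25).
Multiplying by e^(4t) shifts s → s - 4, so L{e^(4*t)*cos(5*t)} = (s - 4)/((s - 4)^2 + 25).
Then apply L{t·g(t)} = -d/ds[G(s)] with G(s) = (s - 4)/((s - 4)^2 + 25):
differentiating 1 time and applying the sign gives (s - 9)*(s + 1)/(s^2 - 8*s + 41)^2.

(s - 9)*(s + 1)/(s^2 - 8*s + 41)^2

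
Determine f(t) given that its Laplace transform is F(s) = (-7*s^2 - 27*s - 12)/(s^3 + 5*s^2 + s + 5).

f(t) = -2*sin(t) - 5*cos(t) - 2*exp(-5*t)

Factor the denominator: s^3 + 5*s^2 + s + 5 = (s + 5)*(s^2 + 1).
Partial fraction decomposition gives [-2/(s + 5)] + [-5*s/(s^2 + 1)] + [-2/(s^2 + 1)].
Invert each term: -2/(s + 5) ↔ -2e^(-5t); -5·s/(s^2 + 1) ↔ -5cos(t); -2·1/(s^2 + 1) ↔ -2sin(t).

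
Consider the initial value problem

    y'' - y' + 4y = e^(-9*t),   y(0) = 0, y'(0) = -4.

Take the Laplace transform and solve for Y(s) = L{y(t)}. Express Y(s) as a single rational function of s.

Y(s) = (-4*s - 35)/(s^3 + 8*s^2 - 5*s + 36)

Apply the Laplace transform to the equation.
Using L{y''} = s^2 Y - s·y(0) - y'(0) and L{y'} = sY - y(0), with y(0) = 0, y'(0) = -4, the left side becomes (s^2 - s + 4)Y - (-4).
The right side is L{e^(-9*t)} = 1/(s + 9).
So (s^2 - s + 4)Y = 1/(s + 9) + (-4).
Solve for Y(s) and write it as one ratio of polynomials.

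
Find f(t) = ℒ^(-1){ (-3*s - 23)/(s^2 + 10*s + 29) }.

Complete the square in the denominator: s^2 + 10*s + 29 = (s + 5)^2 + 2^2.
Split the numerator to match: -3*s - 23 = -3·(s + 5) - 4·2.
Invert each term: -3·(s + 5)/((s + 5)^2 + 4) ↔ -3e^(-5t)cos(2t); -4·2/((s + 5)^2 + 4) ↔ -4e^(-5t)sin(2t).

f(t) = -4*exp(-5*t)*sin(2*t) - 3*exp(-5*t)*cos(2*t)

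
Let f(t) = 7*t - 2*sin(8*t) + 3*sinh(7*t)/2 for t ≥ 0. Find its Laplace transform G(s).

G(s) = -16/(s^2 + 64) + 21/(2*(s^2 - 49)) + 7/s^2

Apply the Laplace transform termwise.
(3/2)·[L{sinh(7t)} = 7/(s^2 - 49)]; (7)·[L{t} = 1!/s^2 = 1/s^2]; (-2)·[L{sin(8t)} = 8/(s^2 + 64)].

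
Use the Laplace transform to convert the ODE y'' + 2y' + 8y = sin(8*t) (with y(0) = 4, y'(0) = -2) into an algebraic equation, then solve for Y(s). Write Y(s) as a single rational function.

Y(s) = (4*s^3 + 6*s^2 + 256*s + 392)/(s^4 + 2*s^3 + 72*s^2 + 128*s + 512)

Apply the Laplace transform to the equation.
The derivative rules (L{y''} = s^2 Y - s·y(0) - y'(0) and L{y'} = sY - y(0), with y(0) = 4, y'(0) = -2) turn the left side into (s^2 + 2*s + 8)Y - (4*s + 6).
The right side is L{sin(8*t)} = 8/(s^2 + 64).
So (s^2 + 2*s + 8)Y = 8/(s^2 + 64) + (4*s + 6).
Divide through and combine into a single rational function.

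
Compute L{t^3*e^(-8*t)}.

L{t^3} = 3!/s^4 = 6/s^4.
By the first shifting theorem, multiplying by e^(-8t) replaces s with s + 8.

6/(s + 8)^4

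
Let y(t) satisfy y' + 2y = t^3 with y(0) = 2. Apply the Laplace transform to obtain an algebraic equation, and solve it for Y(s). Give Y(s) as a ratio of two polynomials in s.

Y(s) = (2*s^4 + 6)/(s^5 + 2*s^4)

Apply the Laplace transform to the equation.
With L{y'} = sY - y(0) = sY - 2: the LHS transforms to (s + 2)Y - (2).
The right side is L{t^3} = 6/s^4.
So (s + 2)Y = 6/s^4 + (2).
Divide through and combine into a single rational function.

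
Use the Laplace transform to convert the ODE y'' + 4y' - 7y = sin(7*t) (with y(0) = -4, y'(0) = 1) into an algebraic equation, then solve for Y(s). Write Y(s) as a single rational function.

Y(s) = (-4*s^3 - 15*s^2 - 196*s - 728)/(s^4 + 4*s^3 + 42*s^2 + 196*s - 343)

Take the Laplace transform of both sides.
The derivative rules (L{y''} = s^2 Y - s·y(0) - y'(0) and L{y'} = sY - y(0), with y(0) = -4, y'(0) = 1) turn the left side into (s^2 + 4*s - 7)Y - (-4*s - 15).
The right side is L{sin(7*t)} = 7/(s^2 + 49).
So (s^2 + 4*s - 7)Y = 7/(s^2 + 49) + (-4*s - 15).
Divide through and combine into a single rational function.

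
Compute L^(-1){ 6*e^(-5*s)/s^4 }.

Heaviside(t - 5)*((t - 5)^3)

The factor e^(-5s) signals a time shift by c = 5 (second shifting theorem).
L{t^3} = 3!/s^4 = 6/s^4, so L^-1{6/s^4} = t^3.
Hence the inverse is u(t - 5) times that function evaluated at t - 5.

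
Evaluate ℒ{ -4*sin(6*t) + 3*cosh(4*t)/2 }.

3*s/(2*(s^2 - 16)) - 24/(s^2 + 36)

By linearity of the Laplace transform, transform each term separately.
(3/2)·[L{cosh(4t)} = s/(s^2 - 16)]; (-4)·[L{sin(6t)} = 6/(s^2 + 36)].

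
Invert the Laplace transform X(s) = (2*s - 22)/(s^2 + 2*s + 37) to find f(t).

Complete the square in the denominator: s^2 + 2*s + 37 = (s + 1)^2 + 6^2.
Split the numerator to match: 2*s - 22 = 2·(s + 1) - 4·6.
Invert each term: 2·(s + 1)/((s + 1)^2 + 36) ↔ 2e^(-t)cos(6t); -4·6/((s + 1)^2 + 36) ↔ -4e^(-t)sin(6t).

f(t) = -4*exp(-t)*sin(6*t) + 2*exp(-t)*cos(6*t)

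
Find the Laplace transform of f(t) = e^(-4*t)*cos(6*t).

(s + 4)/((s + 4)^2 + 36)

L{cos(6t)} = s/(s^2 + 36).
By the first shifting theorem, multiplying by e^(-4t) replaces s with s + 4.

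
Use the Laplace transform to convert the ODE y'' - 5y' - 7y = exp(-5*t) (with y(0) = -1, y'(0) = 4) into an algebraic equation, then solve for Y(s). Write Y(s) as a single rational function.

Y(s) = (-s^2 + 4*s + 46)/(s^3 - 32*s - 35)

Laplace-transform each side.
Using L{y''} = s^2 Y - s·y(0) - y'(0) and L{y'} = sY - y(0), with y(0) = -1, y'(0) = 4, the left side becomes (s^2 - 5*s - 7)Y - (-s + 9).
The right side is L{exp(-5*t)} = 1/(s + 5).
So (s^2 - 5*s - 7)Y = 1/(s + 5) + (-s + 9).
Isolate Y and clear denominators.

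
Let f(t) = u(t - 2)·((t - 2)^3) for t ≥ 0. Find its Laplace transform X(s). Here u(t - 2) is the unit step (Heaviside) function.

X(s) = 6*exp(-2*s)/s^4

By the second shifting theorem, L{u(t - c)·g(t - c)} = e^(-cs)·G(s) with c = 2 and G(s) = L{g(t)}.
L{t^3} = 3!/s^4 = 6/s^4.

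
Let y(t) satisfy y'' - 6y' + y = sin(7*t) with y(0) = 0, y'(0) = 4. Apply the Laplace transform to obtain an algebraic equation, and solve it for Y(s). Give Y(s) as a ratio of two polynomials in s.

Transform both sides with L{·}.
The derivative rules (L{y''} = s^2 Y - s·y(0) - y'(0) and L{y'} = sY - y(0), with y(0) = 0, y'(0) = 4) turn the left side into (s^2 - 6*s + 1)Y - (4).
The right side is L{sin(7*t)} = 7/(s^2 + 49).
So (s^2 - 6*s + 1)Y = 7/(s^2 + 49) + (4).
Solve for Y(s) and write it as one ratio of polynomials.

Y(s) = (4*s^2 + 203)/(s^4 - 6*s^3 + 50*s^2 - 294*s + 49)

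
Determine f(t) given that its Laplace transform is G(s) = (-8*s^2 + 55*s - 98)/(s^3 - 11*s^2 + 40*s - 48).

Factor the denominator: s^3 - 11*s^2 + 40*s - 48 = (s - 4)^2*(s - 3).
Partial fraction decomposition gives [-3/(s - 4)] + [-6/(s - 4)^2] + [-5/(s - 3)].
Invert each term: -3/(s - 4) ↔ -3e^(4t); -6/(s - 4)^2 ↔ -6t·e^(4t); -5/(s - 3) ↔ -5e^(3t).

f(t) = -6*t*exp(4*t) - 3*exp(4*t) - 5*exp(3*t)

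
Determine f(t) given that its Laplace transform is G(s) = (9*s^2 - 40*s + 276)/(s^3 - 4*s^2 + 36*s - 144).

f(t) = 5*exp(4*t) - 4*sin(6*t) + 4*cos(6*t)

Factor the denominator: s^3 - 4*s^2 + 36*s - 144 = (s - 4)*(s^2 + 36).
Partial fraction decomposition gives [5/(s - 4)] + [4*s/(s^2 + 36)] + [-24/(s^2 + 36)].
Invert each term: 5/(s - 4) ↔ 5e^(4t); 4·s/(s^2 + 36) ↔ 4cos(6t); -4·6/(s^2 + 36) ↔ -4sin(6t).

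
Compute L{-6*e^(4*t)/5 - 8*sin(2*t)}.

Apply the Laplace transform termwise.
(-6/5)·[L{e^(4t)} = 1/(s - 4)]; (-8)·[L{sin(2t)} = 2/(s^2 + 4)].

-16/(s^2 + 4) - 6/(5*(s - 4))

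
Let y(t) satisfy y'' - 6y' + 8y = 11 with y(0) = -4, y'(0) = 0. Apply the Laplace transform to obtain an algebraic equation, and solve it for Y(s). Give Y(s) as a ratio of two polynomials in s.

Laplace-transform each side.
Using L{y''} = s^2 Y - s·y(0) - y'(0) and L{y'} = sY - y(0), with y(0) = -4, y'(0) = 0, the left side becomes (s^2 - 6*s + 8)Y - (-4*s + 24).
The right side is L{11} = 11/s.
So (s^2 - 6*s + 8)Y = 11/s + (-4*s + 24).
Solve for Y(s) and write it as one ratio of polynomials.

Y(s) = (-4*s^2 + 24*s + 11)/(s^3 - 6*s^2 + 8*s)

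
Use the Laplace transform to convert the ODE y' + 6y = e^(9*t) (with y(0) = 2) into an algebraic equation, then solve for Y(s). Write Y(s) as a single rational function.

Y(s) = (2*s - 17)/(s^2 - 3*s - 54)

Transform both sides with L{·}.
With L{y'} = sY - y(0) = sY - 2: the LHS transforms to (s + 6)Y - (2).
The right side is L{e^(9*t)} = 1/(s - 9).
So (s + 6)Y = 1/(s - 9) + (2).
Divide through and combine into a single rational function.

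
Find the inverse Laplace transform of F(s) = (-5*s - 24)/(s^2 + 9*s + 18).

Factor the denominator: s^2 + 9*s + 18 = (s + 3)*(s + 6).
Partial fraction decomposition gives [-2/(s + 6)] + [-3/(s + 3)].
Invert each term: -2/(s + 6) ↔ -2e^(-6t); -3/(s + 3) ↔ -3e^(-3t).

-3*exp(-3*t) - 2*exp(-6*t)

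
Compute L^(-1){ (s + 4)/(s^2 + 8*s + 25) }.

exp(-4*t)*cos(3*t)

Rewrite the denominator: s^2 + 8*s + 25 = (s + 4)^2 + 9.
The form in (s + 4) signals a first-shifting-theorem factor e^(-4t).
Since L{cos(3t)} = s/(s^2 + 9), the inverse is e^(-4*t)*cos(3*t).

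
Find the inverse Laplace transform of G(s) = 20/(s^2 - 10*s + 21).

5*exp(7*t) - 5*exp(3*t)

Factor the denominator: s^2 - 10*s + 21 = (s - 7)*(s - 3).
Partial fraction decomposition gives [-5/(s - 3)] + [5/(s - 7)].
Invert each term: -5/(s - 3) ↔ -5e^(3t); 5/(s - 7) ↔ 5e^(7t).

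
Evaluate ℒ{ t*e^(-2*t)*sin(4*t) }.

8*(s + 2)/(s^2 + 4*s + 20)^2

L{sin(4t)} = 4/(s^2 + 16).
Multiplying by e^(-2t) shifts s → s + 2, so L{e^(-2*t)*sin(4*t)} = 4/((s + 2)^2 + 16).
Then apply L{t·g(t)} = -d/ds[G(s)] with G(s) = 4/((s + 2)^2 + 16):
differentiating 1 time and applying the sign gives 8*(s + 2)/(s^2 + 4*s + 20)^2.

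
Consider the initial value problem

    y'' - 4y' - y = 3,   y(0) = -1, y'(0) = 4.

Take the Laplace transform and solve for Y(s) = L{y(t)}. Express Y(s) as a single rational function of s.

Y(s) = (-s^2 + 8*s + 3)/(s^3 - 4*s^2 - s)

Apply the Laplace transform to the equation.
Using L{y''} = s^2 Y - s·y(0) - y'(0) and L{y'} = sY - y(0), with y(0) = -1, y'(0) = 4, the left side becomes (s^2 - 4*s - 1)Y - (-s + 8).
The right side is L{3} = 3/s.
So (s^2 - 4*s - 1)Y = 3/s + (-s + 8).
Solve for Y(s) and write it as one ratio of polynomials.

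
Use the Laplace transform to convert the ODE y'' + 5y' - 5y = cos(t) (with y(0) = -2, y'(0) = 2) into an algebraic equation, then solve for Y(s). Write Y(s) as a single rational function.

Transform both sides with L{·}.
With L{y''} = s^2 Y - s·y(0) - y'(0) and L{y'} = sY - y(0), with y(0) = -2, y'(0) = 2: the LHS transforms to (s^2 + 5*s - 5)Y - (-2*s - 8).
The right side is L{cos(t)} = s/(s^2 + 1).
So (s^2 + 5*s - 5)Y = s/(s^2 + 1) + (-2*s - 8).
Isolate Y and clear denominators.

Y(s) = (-2*s^3 - 8*s^2 - s - 8)/(s^4 + 5*s^3 - 4*s^2 + 5*s - 5)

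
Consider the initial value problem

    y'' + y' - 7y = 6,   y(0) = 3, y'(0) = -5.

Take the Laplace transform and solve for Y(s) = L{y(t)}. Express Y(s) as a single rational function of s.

Y(s) = (3*s^2 - 2*s + 6)/(s^3 + s^2 - 7*s)

Transform both sides with L{·}.
With L{y''} = s^2 Y - s·y(0) - y'(0) and L{y'} = sY - y(0), with y(0) = 3, y'(0) = -5: the LHS transforms to (s^2 + s - 7)Y - (3*s - 2).
The right side is L{6} = 6/s.
So (s^2 + s - 7)Y = 6/s + (3*s - 2).
Divide through and combine into a single rational function.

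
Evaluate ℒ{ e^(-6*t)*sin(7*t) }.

L{sin(7t)} = 7/(s^2 + 49).
By the first shifting theorem, multiplying by e^(-6t) replaces s with s + 6.

7/((s + 6)^2 + 49)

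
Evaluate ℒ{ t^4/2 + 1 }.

The transform is linear, so treat each term independently.
L{1} = 1/s; (1/2)·[L{t^4} = 4!/s^5 = 24/s^5].

1/s + 12/s^5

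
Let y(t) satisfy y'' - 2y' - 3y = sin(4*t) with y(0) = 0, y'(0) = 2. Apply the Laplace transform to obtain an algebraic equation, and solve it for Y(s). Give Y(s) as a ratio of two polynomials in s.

Y(s) = (2*s^2 + 36)/(s^4 - 2*s^3 + 13*s^2 - 32*s - 48)

Apply the Laplace transform to the equation.
Using L{y''} = s^2 Y - s·y(0) - y'(0) and L{y'} = sY - y(0), with y(0) = 0, y'(0) = 2, the left side becomes (s^2 - 2*s - 3)Y - (2).
The right side is L{sin(4*t)} = 4/(s^2 + 16).
So (s^2 - 2*s - 3)Y = 4/(s^2 + 16) + (2).
Solve for Y(s) and write it as one ratio of polynomials.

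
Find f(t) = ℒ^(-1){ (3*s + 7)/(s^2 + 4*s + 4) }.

f(t) = t*exp(-2*t) + 3*exp(-2*t)

Factor the denominator: s^2 + 4*s + 4 = (s + 2)^2.
Partial fraction decomposition gives [3/(s + 2)] + [(s + 2)^(-2)].
Invert each term: 3/(s + 2) ↔ 3e^(-2t); 1/(s + 2)^2 ↔ t·e^(-2t).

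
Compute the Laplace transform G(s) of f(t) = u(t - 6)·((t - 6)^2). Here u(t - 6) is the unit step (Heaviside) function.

By the second shifting theorem, L{u(t - c)·g(t - c)} = e^(-cs)·H(s) with c = 6 and H(s) = L{g(t)}.
L{t^2} = 2!/s^3 = 2/s^3.

G(s) = 2*exp(-6*s)/s^3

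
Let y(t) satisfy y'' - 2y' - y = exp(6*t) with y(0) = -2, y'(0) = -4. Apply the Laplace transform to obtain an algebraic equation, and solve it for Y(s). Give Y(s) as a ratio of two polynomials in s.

Y(s) = (-2*s^2 + 12*s + 1)/(s^3 - 8*s^2 + 11*s + 6)

Take the Laplace transform of both sides.
Using L{y''} = s^2 Y - s·y(0) - y'(0) and L{y'} = sY - y(0), with y(0) = -2, y'(0) = -4, the left side becomes (s^2 - 2*s - 1)Y - (-2*s).
The right side is L{exp(6*t)} = 1/(s - 6).
So (s^2 - 2*s - 1)Y = 1/(s - 6) + (-2*s).
Isolate Y and clear denominators.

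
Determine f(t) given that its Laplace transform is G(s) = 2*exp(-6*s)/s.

f(t) = Heaviside(t - 6)*(2)

The factor e^(-6s) signals a time shift by c = 6 (second shifting theorem).
L{2} = 2/s, so L^-1{2/s} = 2.
Hence the inverse is u(t - 6) times that function evaluated at t - 6.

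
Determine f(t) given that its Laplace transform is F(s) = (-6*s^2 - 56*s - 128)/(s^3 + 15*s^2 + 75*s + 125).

Factor the denominator: s^3 + 15*s^2 + 75*s + 125 = (s + 5)^3.
Partial fraction decomposition gives [-6/(s + 5)] + [4/(s + 5)^2] + [2/(s + 5)^3].
Invert each term: -6/(s + 5) ↔ -6e^(-5t); 4/(s + 5)^2 ↔ 4t·e^(-5t); 2/(s + 5)^3 ↔ (1)t^2·e^(-5t).

f(t) = t^2*exp(-5*t) + 4*t*exp(-5*t) - 6*exp(-5*t)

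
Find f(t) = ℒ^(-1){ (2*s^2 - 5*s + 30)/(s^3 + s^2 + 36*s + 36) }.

f(t) = -sin(6*t) + cos(6*t) + exp(-t)

Factor the denominator: s^3 + s^2 + 36*s + 36 = (s + 1)*(s^2 + 36).
Partial fraction decomposition gives [1/(s + 1)] + [s/(s^2 + 36)] + [-6/(s^2 + 36)].
Invert each term: 1/(s + 1) ↔ e^(-t); 1·s/(s^2 + 36) ↔ cos(6t); -1·6/(s^2 + 36) ↔ -sin(6t).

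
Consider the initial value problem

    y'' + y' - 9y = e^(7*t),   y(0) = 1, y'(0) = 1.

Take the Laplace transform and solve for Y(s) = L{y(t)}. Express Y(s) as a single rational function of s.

Y(s) = (s^2 - 5*s - 13)/(s^3 - 6*s^2 - 16*s + 63)

Transform both sides with L{·}.
Using L{y''} = s^2 Y - s·y(0) - y'(0) and L{y'} = sY - y(0), with y(0) = 1, y'(0) = 1, the left side becomes (s^2 + s - 9)Y - (s + 2).
The right side is L{e^(7*t)} = 1/(s - 7).
So (s^2 + s - 9)Y = 1/(s - 7) + (s + 2).
Divide through and combine into a single rational function.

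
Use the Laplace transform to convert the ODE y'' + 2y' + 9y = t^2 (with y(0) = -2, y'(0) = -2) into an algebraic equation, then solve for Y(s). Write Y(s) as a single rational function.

Y(s) = (-2*s^4 - 6*s^3 + 2)/(s^5 + 2*s^4 + 9*s^3)

Transform both sides with L{·}.
Using L{y''} = s^2 Y - s·y(0) - y'(0) and L{y'} = sY - y(0), with y(0) = -2, y'(0) = -2, the left side becomes (s^2 + 2*s + 9)Y - (-2*s - 6).
The right side is L{t^2} = 2/s^3.
So (s^2 + 2*s + 9)Y = 2/s^3 + (-2*s - 6).
Divide through and combine into a single rational function.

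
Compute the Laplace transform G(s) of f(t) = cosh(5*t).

G(s) = s/(s^2 - 25)

L{cosh(5t)} = s/(s^2 - 25).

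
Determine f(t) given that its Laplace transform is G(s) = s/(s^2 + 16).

f(t) = cos(4*t)

Since L{cos(4t)} = s/(s^2 + 16), the inverse is cos(4*t).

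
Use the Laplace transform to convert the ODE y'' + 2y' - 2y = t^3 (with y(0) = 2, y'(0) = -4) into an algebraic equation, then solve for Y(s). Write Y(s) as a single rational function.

Y(s) = (2*s^5 + 6)/(s^6 + 2*s^5 - 2*s^4)

Take the Laplace transform of both sides.
With L{y''} = s^2 Y - s·y(0) - y'(0) and L{y'} = sY - y(0), with y(0) = 2, y'(0) = -4: the LHS transforms to (s^2 + 2*s - 2)Y - (2*s).
The right side is L{t^3} = 6/s^4.
So (s^2 + 2*s - 2)Y = 6/s^4 + (2*s).
Divide through and combine into a single rational function.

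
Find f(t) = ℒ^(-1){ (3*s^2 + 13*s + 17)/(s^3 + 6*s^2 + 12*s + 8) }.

f(t) = 3*t^2*exp(-2*t)/2 + t*exp(-2*t) + 3*exp(-2*t)

Factor the denominator: s^3 + 6*s^2 + 12*s + 8 = (s + 2)^3.
Partial fraction decomposition gives [3/(s + 2)] + [(s + 2)^(-2)] + [3/(s + 2)^3].
Invert each term: 3/(s + 2) ↔ 3e^(-2t); 1/(s + 2)^2 ↔ t·e^(-2t); 3/(s + 2)^3 ↔ (3/2)t^2·e^(-2t).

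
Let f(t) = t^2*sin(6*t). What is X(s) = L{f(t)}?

X(s) = 36*(s^2 - 12)/(s^2 + 36)^3

L{sin(6t)} = 6/(s^2 + 36).
Then apply L{t^2·g(t)} = (-1)^2 d^2/ds^2[G(s)] with G(s) = 6/(s^2 + 36):
differentiating 2 times and applying the sign gives 36*(s^2 - 12)/(s^2 + 36)^3.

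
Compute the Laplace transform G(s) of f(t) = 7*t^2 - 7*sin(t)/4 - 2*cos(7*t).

Apply the Laplace transform termwise.
(-7/4)·[L{sin(t)} = 1/(s^2 + 1)]; (7)·[L{t^2} = 2!/s^3 = 2/s^3]; (-2)·[L{cos(7t)} = s/(s^2 + 49)].

G(s) = -2*s/(s^2 + 49) - 7/(4*(s^2 + 1)) + 14/s^3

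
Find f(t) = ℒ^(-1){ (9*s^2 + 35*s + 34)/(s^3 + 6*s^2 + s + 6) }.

f(t) = 5*sin(t) + 5*cos(t) + 4*exp(-6*t)

Factor the denominator: s^3 + 6*s^2 + s + 6 = (s + 6)*(s^2 + 1).
Partial fraction decomposition gives [4/(s + 6)] + [5*s/(s^2 + 1)] + [5/(s^2 + 1)].
Invert each term: 4/(s + 6) ↔ 4e^(-6t); 5·s/(s^2 + 1) ↔ 5cos(t); 5·1/(s^2 + 1) ↔ 5sin(t).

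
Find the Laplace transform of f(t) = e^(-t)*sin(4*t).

L{sin(4t)} = 4/(s^2 + 16).
By the first shifting theorem, multiplying by e^(-t) replaces s with s + 1.

4/((s + 1)^2 + 16)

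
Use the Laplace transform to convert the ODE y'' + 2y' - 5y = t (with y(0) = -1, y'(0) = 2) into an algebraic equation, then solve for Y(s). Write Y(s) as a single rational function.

Y(s) = (-s^3 + 1)/(s^4 + 2*s^3 - 5*s^2)

Laplace-transform each side.
Using L{y''} = s^2 Y - s·y(0) - y'(0) and L{y'} = sY - y(0), with y(0) = -1, y'(0) = 2, the left side becomes (s^2 + 2*s - 5)Y - (-s).
The right side is L{t} = s^(-2).
So (s^2 + 2*s - 5)Y = s^(-2) + (-s).
Solve for Y(s) and write it as one ratio of polynomials.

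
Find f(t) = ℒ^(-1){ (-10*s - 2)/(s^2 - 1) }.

f(t) = -6*exp(t) - 4*exp(-t)

Factor the denominator: s^2 - 1 = (s - 1)*(s + 1).
Partial fraction decomposition gives [-4/(s + 1)] + [-6/(s - 1)].
Invert each term: -4/(s + 1) ↔ -4e^(-t); -6/(s - 1) ↔ -6e^(t).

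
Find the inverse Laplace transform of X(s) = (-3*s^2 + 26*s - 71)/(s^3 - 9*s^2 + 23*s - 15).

Factor the denominator: s^3 - 9*s^2 + 23*s - 15 = (s - 5)*(s - 3)*(s - 1).
Partial fraction decomposition gives [5/(s - 3)] + [-6/(s - 1)] + [-2/(s - 5)].
Invert each term: 5/(s - 3) ↔ 5e^(3t); -6/(s - 1) ↔ -6e^(t); -2/(s - 5) ↔ -2e^(5t).

-2*exp(5*t) + 5*exp(3*t) - 6*exp(t)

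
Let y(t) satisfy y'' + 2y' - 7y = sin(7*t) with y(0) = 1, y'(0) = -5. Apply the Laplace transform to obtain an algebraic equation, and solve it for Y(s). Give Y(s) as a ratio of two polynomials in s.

Transform both sides with L{·}.
With L{y''} = s^2 Y - s·y(0) - y'(0) and L{y'} = sY - y(0), with y(0) = 1, y'(0) = -5: the LHS transforms to (s^2 + 2*s - 7)Y - (s - 3).
The right side is L{sin(7*t)} = 7/(s^2 + 49).
So (s^2 + 2*s - 7)Y = 7/(s^2 + 49) + (s - 3).
Solve for Y(s) and write it as one ratio of polynomials.

Y(s) = (s^3 - 3*s^2 + 49*s - 140)/(s^4 + 2*s^3 + 42*s^2 + 98*s - 343)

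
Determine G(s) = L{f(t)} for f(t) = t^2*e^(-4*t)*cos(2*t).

L{cos(2t)} = s/(s^2 + 4).
Multiplying by e^(-4t) shifts s → s + 4, so L{e^(-4*t)*cos(2*t)} = (s + 4)/((s + 4)^2 + 4).
Then apply L{t^2·g(t)} = (-1)^2 d^2/ds^2[H(s)] with H(s) = (s + 4)/((s + 4)^2 + 4):
differentiating 2 times and applying the sign gives 2*(s + 4)*(s^2 + 8*s + 4)/(s^2 + 8*s + 20)^3.

G(s) = 2*(s + 4)*(s^2 + 8*s + 4)/(s^2 + 8*s + 20)^3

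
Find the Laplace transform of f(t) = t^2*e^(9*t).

L{e^(9t)} = 1/(s - 9).
Then apply L{t^2·g(t)} = (-1)^2 d^2/ds^2[G(s)] with G(s) = 1/(s - 9):
differentiating 2 times and applying the sign gives 2/(s - 9)^3.

2/(s - 9)^3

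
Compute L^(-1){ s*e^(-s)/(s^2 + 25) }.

The factor e^(-s) signals a time shift by c = 1 (second shifting theorem).
L{cos(5t)} = s/(s^2 + 25), so L^-1{s/(s^2 + 25)} = cos(5*t).
Hence the inverse is u(t - 1) times that function evaluated at t - 1.

Heaviside(t - 1)*(cos(5*t - 5))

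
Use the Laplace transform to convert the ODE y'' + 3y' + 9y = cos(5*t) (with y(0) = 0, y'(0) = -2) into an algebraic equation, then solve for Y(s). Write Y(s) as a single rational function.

Y(s) = (-2*s^2 + s - 50)/(s^4 + 3*s^3 + 34*s^2 + 75*s + 225)

Transform both sides with L{·}.
Using L{y''} = s^2 Y - s·y(0) - y'(0) and L{y'} = sY - y(0), with y(0) = 0, y'(0) = -2, the left side becomes (s^2 + 3*s + 9)Y - (-2).
The right side is L{cos(5*t)} = s/(s^2 + 25).
So (s^2 + 3*s + 9)Y = s/(s^2 + 25) + (-2).
Isolate Y and clear denominators.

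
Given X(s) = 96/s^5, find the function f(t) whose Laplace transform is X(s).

Since L{t^4} = 4!/s^5 = 24/s^5, the inverse is t^4, scaled by 4.

f(t) = 4*t^4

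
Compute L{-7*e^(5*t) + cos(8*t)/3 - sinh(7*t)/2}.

The transform is linear, so treat each term independently.
(1/3)·[L{cos(8t)} = s/(s^2 + 64)]; (-7)·[L{e^(5t)} = 1/(s - 5)]; (-1/2)·[L{sinh(7t)} = 7/(s^2 - 49)].

s/(3*(s^2 + 64)) - 7/(2*(s^2 - 49)) - 7/(s - 5)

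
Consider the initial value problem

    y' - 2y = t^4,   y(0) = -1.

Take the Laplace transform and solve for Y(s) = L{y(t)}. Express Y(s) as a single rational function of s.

Transform both sides with L{·}.
The derivative rules (L{y'} = sY - y(0) = sY - (-1)) turn the left side into (s - 2)Y - (-1).
The right side is L{t^4} = 24/s^5.
So (s - 2)Y = 24/s^5 + (-1).
Divide through and combine into a single rational function.

Y(s) = (-s^5 + 24)/(s^6 - 2*s^5)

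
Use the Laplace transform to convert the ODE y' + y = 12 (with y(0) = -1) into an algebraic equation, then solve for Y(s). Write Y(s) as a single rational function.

Y(s) = (-s + 12)/(s^2 + s)

Laplace-transform each side.
The derivative rules (L{y'} = sY - y(0) = sY - (-1)) turn the left side into (s + 1)Y - (-1).
The right side is L{12} = 12/s.
So (s + 1)Y = 12/s + (-1).
Isolate Y and clear denominators.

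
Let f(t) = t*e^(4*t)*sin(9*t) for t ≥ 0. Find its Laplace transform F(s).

L{sin(9t)} = 9/(s^2 + 81).
Multiplying by e^(4t) shifts s → s - 4, so L{e^(4*t)*sin(9*t)} = 9/((s - 4)^2 + 81).
Then apply L{t·g(t)} = -d/ds[G(s)] with G(s) = 9/((s - 4)^2 + 81):
differentiating 1 time and applying the sign gives 18*(s - 4)/(s^2 - 8*s + 97)^2.

F(s) = 18*(s - 4)/(s^2 - 8*s + 97)^2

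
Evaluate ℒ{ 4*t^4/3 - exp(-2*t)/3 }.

-1/(3*(s + 2)) + 32/s^5

The transform is linear, so treat each term independently.
(4/3)·[L{t^4} = 4!/s^5 = 24/s^5]; (-1/3)·[L{e^(-2t)} = 1/(s + 2)].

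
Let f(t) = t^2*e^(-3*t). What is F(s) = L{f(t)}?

L{t^2} = 2!/s^3 = 2/s^3.
By the first shifting theorem, multiplying by e^(-3t) replaces s with s + 3.

F(s) = 2/(s + 3)^3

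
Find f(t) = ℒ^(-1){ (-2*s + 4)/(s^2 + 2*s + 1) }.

f(t) = 6*t*exp(-t) - 2*exp(-t)

Factor the denominator: s^2 + 2*s + 1 = (s + 1)^2.
Partial fraction decomposition gives [-2/(s + 1)] + [6/(s + 1)^2].
Invert each term: -2/(s + 1) ↔ -2e^(-t); 6/(s + 1)^2 ↔ 6t·e^(-t).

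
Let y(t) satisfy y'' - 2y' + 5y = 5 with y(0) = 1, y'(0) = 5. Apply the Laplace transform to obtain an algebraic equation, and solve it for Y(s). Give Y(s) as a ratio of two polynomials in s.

Laplace-transform each side.
The derivative rules (L{y''} = s^2 Y - s·y(0) - y'(0) and L{y'} = sY - y(0), with y(0) = 1, y'(0) = 5) turn the left side into (s^2 - 2*s + 5)Y - (s + 3).
The right side is L{5} = 5/s.
So (s^2 - 2*s + 5)Y = 5/s + (s + 3).
Isolate Y and clear denominators.

Y(s) = (s^2 + 3*s + 5)/(s^3 - 2*s^2 + 5*s)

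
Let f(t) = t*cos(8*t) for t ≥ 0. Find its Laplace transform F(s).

F(s) = (s - 8)*(s + 8)/(s^2 + 64)^2

L{cos(8t)} = s/(s^2 + 64).
Then apply L{t·g(t)} = -d/ds[G(s)] with G(s) = s/(s^2 + 64):
differentiating 1 time and applying the sign gives (s - 8)*(s + 8)/(s^2 + 64)^2.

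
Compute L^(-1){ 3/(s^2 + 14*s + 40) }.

exp(-7*t)*sinh(3*t)

Rewrite the denominator: s^2 + 14*s + 40 = (s + 7)^2 - 9.
The form in (s + 7) signals a first-shifting-theorem factor e^(-7t).
Since L{sinh(3t)} = 3/(s^2 - 9), the inverse is exp(-7*t)*sinh(3*t).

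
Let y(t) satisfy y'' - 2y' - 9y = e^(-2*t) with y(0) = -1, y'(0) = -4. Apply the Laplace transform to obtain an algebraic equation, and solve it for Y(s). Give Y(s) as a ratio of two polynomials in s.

Y(s) = (-s^2 - 4*s - 3)/(s^3 - 13*s - 18)

Laplace-transform each side.
With L{y''} = s^2 Y - s·y(0) - y'(0) and L{y'} = sY - y(0), with y(0) = -1, y'(0) = -4: the LHS transforms to (s^2 - 2*s - 9)Y - (-s - 2).
The right side is L{e^(-2*t)} = 1/(s + 2).
So (s^2 - 2*s - 9)Y = 1/(s + 2) + (-s - 2).
Solve for Y(s) and write it as one ratio of polynomials.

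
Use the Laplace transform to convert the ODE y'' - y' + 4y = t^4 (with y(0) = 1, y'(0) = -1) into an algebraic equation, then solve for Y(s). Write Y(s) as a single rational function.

Y(s) = (s^6 - 2*s^5 + 24)/(s^7 - s^6 + 4*s^5)

Transform both sides with L{·}.
With L{y''} = s^2 Y - s·y(0) - y'(0) and L{y'} = sY - y(0), with y(0) = 1, y'(0) = -1: the LHS transforms to (s^2 - s + 4)Y - (s - 2).
The right side is L{t^4} = 24/s^5.
So (s^2 - s + 4)Y = 24/s^5 + (s - 2).
Isolate Y and clear denominators.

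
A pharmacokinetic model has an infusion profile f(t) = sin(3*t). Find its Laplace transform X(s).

X(s) = 3/(s^2 + 9)

L{sin(3t)} = 3/(s^2 + 9).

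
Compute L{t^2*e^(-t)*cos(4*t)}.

L{cos(4t)} = s/(s^2 + 16).
Multiplying by e^(-t) shifts s → s + 1, so L{e^(-t)*cos(4*t)} = (s + 1)/((s + 1)^2 + 16).
Then apply L{t^2·g(t)} = (-1)^2 d^2/ds^2[G(s)] with G(s) = (s + 1)/((s + 1)^2 + 16):
differentiating 2 times and applying the sign gives 2*(s + 1)*(s^2 + 2*s - 47)/(s^2 + 2*s + 17)^3.

2*(s + 1)*(s^2 + 2*s - 47)/(s^2 + 2*s + 17)^3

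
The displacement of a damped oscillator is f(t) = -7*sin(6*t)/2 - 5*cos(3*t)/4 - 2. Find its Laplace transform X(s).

X(s) = -5*s/(4*(s^2 + 9)) - 21/(s^2 + 36) - 2/s

By linearity of the Laplace transform, transform each term separately.
(-7/2)·[L{sin(6t)} = 6/(s^2 + 36)]; (-5/4)·[L{cos(3t)} = s/(s^2 + 9)]; L{-2} = -2/s.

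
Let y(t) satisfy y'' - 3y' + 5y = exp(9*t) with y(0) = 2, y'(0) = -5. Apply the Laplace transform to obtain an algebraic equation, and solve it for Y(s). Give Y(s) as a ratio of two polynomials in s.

Apply the Laplace transform to the equation.
The derivative rules (L{y''} = s^2 Y - s·y(0) - y'(0) and L{y'} = sY - y(0), with y(0) = 2, y'(0) = -5) turn the left side into (s^2 - 3*s + 5)Y - (2*s - 11).
The right side is L{exp(9*t)} = 1/(s - 9).
So (s^2 - 3*s + 5)Y = 1/(s - 9) + (2*s - 11).
Solve for Y(s) and write it as one ratio of polynomials.

Y(s) = (2*s^2 - 29*s + 100)/(s^3 - 12*s^2 + 32*s - 45)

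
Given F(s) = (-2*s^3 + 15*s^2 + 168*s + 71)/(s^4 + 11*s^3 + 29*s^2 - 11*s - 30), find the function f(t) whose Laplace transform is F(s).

Factor the denominator: s^4 + 11*s^3 + 29*s^2 - 11*s - 30 = (s - 1)*(s + 1)*(s + 5)*(s + 6).
Partial fraction decomposition gives [-1/(s + 6)] + [-6/(s + 5)] + [2/(s + 1)] + [3/(s - 1)].
Invert each term: -1/(s + 6) ↔ -e^(-6t); -6/(s + 5) ↔ -6e^(-5t); 2/(s + 1) ↔ 2e^(-t); 3/(s - 1) ↔ 3e^(t).

f(t) = 3*exp(t) + 2*exp(-t) - 6*exp(-5*t) - exp(-6*t)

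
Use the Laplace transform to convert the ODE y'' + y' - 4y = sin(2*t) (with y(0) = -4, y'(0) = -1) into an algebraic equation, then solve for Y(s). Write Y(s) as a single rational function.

Y(s) = (-4*s^3 - 5*s^2 - 16*s - 18)/(s^4 + s^3 + 4*s - 16)

Apply the Laplace transform to the equation.
With L{y''} = s^2 Y - s·y(0) - y'(0) and L{y'} = sY - y(0), with y(0) = -4, y'(0) = -1: the LHS transforms to (s^2 + s - 4)Y - (-4*s - 5).
The right side is L{sin(2*t)} = 2/(s^2 + 4).
So (s^2 + s - 4)Y = 2/(s^2 + 4) + (-4*s - 5).
Solve for Y(s) and write it as one ratio of polynomials.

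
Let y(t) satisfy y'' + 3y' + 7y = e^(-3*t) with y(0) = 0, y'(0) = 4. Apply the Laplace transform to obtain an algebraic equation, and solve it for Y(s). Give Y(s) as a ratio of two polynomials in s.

Laplace-transform each side.
The derivative rules (L{y''} = s^2 Y - s·y(0) - y'(0) and L{y'} = sY - y(0), with y(0) = 0, y'(0) = 4) turn the left side into (s^2 + 3*s + 7)Y - (4).
The right side is L{e^(-3*t)} = 1/(s + 3).
So (s^2 + 3*s + 7)Y = 1/(s + 3) + (4).
Divide through and combine into a single rational function.

Y(s) = (4*s + 13)/(s^3 + 6*s^2 + 16*s + 21)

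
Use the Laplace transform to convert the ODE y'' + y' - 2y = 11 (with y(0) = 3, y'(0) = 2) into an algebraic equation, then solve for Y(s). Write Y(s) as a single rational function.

Y(s) = (3*s^2 + 5*s + 11)/(s^3 + s^2 - 2*s)

Transform both sides with L{·}.
Using L{y''} = s^2 Y - s·y(0) - y'(0) and L{y'} = sY - y(0), with y(0) = 3, y'(0) = 2, the left side becomes (s^2 + s - 2)Y - (3*s + 5).
The right side is L{11} = 11/s.
So (s^2 + s - 2)Y = 11/s + (3*s + 5).
Solve for Y(s) and write it as one ratio of polynomials.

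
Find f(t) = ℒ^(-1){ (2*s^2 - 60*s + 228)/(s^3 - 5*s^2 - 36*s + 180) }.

Factor the denominator: s^3 - 5*s^2 - 36*s + 180 = (s - 6)*(s - 5)*(s + 6).
Partial fraction decomposition gives [2/(s - 5)] + [-5/(s - 6)] + [5/(s + 6)].
Invert each term: 2/(s - 5) ↔ 2e^(5t); -5/(s - 6) ↔ -5e^(6t); 5/(s + 6) ↔ 5e^(-6t).

f(t) = -5*exp(6*t) + 2*exp(5*t) + 5*exp(-6*t)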